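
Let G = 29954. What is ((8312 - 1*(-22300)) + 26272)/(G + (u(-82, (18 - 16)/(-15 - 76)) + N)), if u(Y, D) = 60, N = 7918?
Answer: 14221/9483 ≈ 1.4996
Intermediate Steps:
((8312 - 1*(-22300)) + 26272)/(G + (u(-82, (18 - 16)/(-15 - 76)) + N)) = ((8312 - 1*(-22300)) + 26272)/(29954 + (60 + 7918)) = ((8312 + 22300) + 26272)/(29954 + 7978) = (30612 + 26272)/37932 = 56884*(1/37932) = 14221/9483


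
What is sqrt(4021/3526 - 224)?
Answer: I*sqrt(2770741378)/3526 ≈ 14.928*I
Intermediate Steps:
sqrt(4021/3526 - 224) = sqrt(-785803/3526) = I*sqrt(2770741378)/3526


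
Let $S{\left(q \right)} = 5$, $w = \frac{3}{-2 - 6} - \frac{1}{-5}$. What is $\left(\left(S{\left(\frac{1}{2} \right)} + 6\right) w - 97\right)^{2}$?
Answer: $\frac{15657849}{1600} \approx 9786.2$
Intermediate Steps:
$w = - \frac{7}{40}$ ($w = \frac{3}{-2 - 6} - - \frac{1}{5} = \frac{3}{-8} + \frac{1}{5} = 3 \left(- \frac{1}{8}\right) + \frac{1}{5} = - \frac{3}{8} + \frac{1}{5} = - \frac{7}{40} \approx -0.175$)
$\left(\left(S{\left(\frac{1}{2} \right)} + 6\right) w - 97\right)^{2} = \left(\left(5 + 6\right) \left(- \frac{7}{40}\right) - 97\right)^{2} = \left(11 \left(- \frac{7}{40}\right) - 97\right)^{2} = \left(- \frac{77}{40} - 97\right)^{2} = \left(- \frac{3957}{40}\right)^{2} = \frac{15657849}{1600}$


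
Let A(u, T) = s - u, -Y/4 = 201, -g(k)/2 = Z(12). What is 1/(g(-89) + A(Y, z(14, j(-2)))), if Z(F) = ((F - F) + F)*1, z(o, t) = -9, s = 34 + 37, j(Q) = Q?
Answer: 1/851 ≈ 0.0011751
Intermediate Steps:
s = 71
Z(F) = F (Z(F) = (0 + F)*1 = F*1 = F)
g(k) = -24 (g(k) = -2*12 = -24)
Y = -804 (Y = -4*201 = -804)
A(u, T) = 71 - u
1/(g(-89) + A(Y, z(14, j(-2)))) = 1/(-24 + (71 - 1*(-804))) = 1/(-24 + (71 + 804)) = 1/(-24 + 875) = 1/851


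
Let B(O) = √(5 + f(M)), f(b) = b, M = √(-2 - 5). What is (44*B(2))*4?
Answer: 176*√(5 + I*√7) ≈ 406.27 + 100.86*I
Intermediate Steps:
M = I*√7 (M = √(-7) = I*√7 ≈ 2.6458*I)
B(O) = √(5 + I*√7)
(44*B(2))*4 = (44*√(5 + I*√7))*4 = 176*√(5 + I*√7)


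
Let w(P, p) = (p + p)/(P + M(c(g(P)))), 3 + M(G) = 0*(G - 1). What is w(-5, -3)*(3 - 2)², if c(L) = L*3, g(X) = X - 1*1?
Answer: ¾ ≈ 0.75000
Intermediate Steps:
g(X) = -1 + X (g(X) = X - 1 = -1 + X)
c(L) = 3*L
M(G) = -3 (M(G) = -3 + 0*(G - 1) = -3 + 0*(-1 + G) = -3 + 0 = -3)
w(P, p) = 2*p/(-3 + P) (w(P, p) = (p + p)/(P - 3) = (2*p)/(-3 + P) = 2*p/(-3 + P))
w(-5, -3)*(3 - 2)² = (2*(-3)/(-3 - 5))*(3 - 2)² = (2*(-3)/(-8))*1² = (2*(-3)*(-⅛))*1 = (¾)*1 = ¾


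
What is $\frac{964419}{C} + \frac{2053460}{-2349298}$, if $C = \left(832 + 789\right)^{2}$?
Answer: $- \frac{1565024029999}{3086555873009} \approx -0.50705$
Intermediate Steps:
$C = 2627641$ ($C = 1621^{2} = 2627641$)
$\frac{964419}{C} + \frac{2053460}{-2349298} = \frac{964419}{2627641} + \frac{2053460}{-2349298} = 964419 \cdot \frac{1}{2627641} + 2053460 \left(- \frac{1}{2349298}\right) = \frac{964419}{2627641} - \frac{1026730}{1174649} = - \frac{1565024029999}{3086555873009}$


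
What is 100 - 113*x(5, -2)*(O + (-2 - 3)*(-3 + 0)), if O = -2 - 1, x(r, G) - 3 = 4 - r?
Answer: -2612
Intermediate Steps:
x(r, G) = 7 - r (x(r, G) = 3 + (4 - r) = 7 - r)
O = -3
100 - 113*x(5, -2)*(O + (-2 - 3)*(-3 + 0)) = 100 - 113*(7 - 1*5)*(-3 + (-2 - 3)*(-3 + 0)) = 100 - 113*(7 - 5)*(-3 - 5*(-3)) = 100 - 226*(-3 + 15) = 100 - 226*12 = 100 - 113*24 = 100 - 2712 = -2612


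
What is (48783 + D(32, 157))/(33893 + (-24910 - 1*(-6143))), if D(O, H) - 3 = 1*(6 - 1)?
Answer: 48791/15126 ≈ 3.2256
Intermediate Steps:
D(O, H) = 8 (D(O, H) = 3 + 1*(6 - 1) = 3 + 1*5 = 3 + 5 = 8)
(48783 + D(32, 157))/(33893 + (-24910 - 1*(-6143))) = (48783 + 8)/(33893 + (-24910 - 1*(-6143))) = 48791/(33893 + (-24910 + 6143)) = 48791/(33893 - 18767) = 48791/15126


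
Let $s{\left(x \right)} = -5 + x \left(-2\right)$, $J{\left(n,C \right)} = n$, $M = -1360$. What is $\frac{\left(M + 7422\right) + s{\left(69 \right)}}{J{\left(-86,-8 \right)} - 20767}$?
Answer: $- \frac{1973}{6951} \approx -0.28384$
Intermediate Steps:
$s{\left(x \right)} = -5 - 2 x$
$\frac{\left(M + 7422\right) + s{\left(69 \right)}}{J{\left(-86,-8 \right)} - 20767} = \frac{\left(-1360 + 7422\right) - 143}{-86 - 20767} = \frac{6062 - 143}{-20853} = \left(6062 - 143\right) \left(- \frac{1}{20853}\right) = 5919 \left(- \frac{1}{20853}\right) = - \frac{1973}{6951}$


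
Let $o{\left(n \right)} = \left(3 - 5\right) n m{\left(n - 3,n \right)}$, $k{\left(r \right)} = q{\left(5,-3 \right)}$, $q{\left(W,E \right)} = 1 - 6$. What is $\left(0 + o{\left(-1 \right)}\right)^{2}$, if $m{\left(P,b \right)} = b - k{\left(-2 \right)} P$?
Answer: $1764$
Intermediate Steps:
$q{\left(W,E \right)} = -5$ ($q{\left(W,E \right)} = 1 - 6 = -5$)
$k{\left(r \right)} = -5$
$m{\left(P,b \right)} = b + 5 P$ ($m{\left(P,b \right)} = b - - 5 P = b + 5 P$)
$o{\left(n \right)} = - 2 n \left(-15 + 6 n\right)$ ($o{\left(n \right)} = \left(3 - 5\right) n \left(n + 5 \left(n - 3\right)\right) = - 2 n \left(n + 5 \left(n - 3\right)\right) = - 2 n \left(n + 5 \left(-3 + n\right)\right) = - 2 n \left(n + \left(-15 + 5 n\right)\right) = - 2 n \left(-15 + 6 n\right)$)
$\left(0 + o{\left(-1 \right)}\right)^{2} = \left(0 + 6 \left(-1\right) \left(5 - -2\right)\right)^{2} = \left(0 + 6 \left(-1\right) \left(5 + 2\right)\right)^{2} = \left(0 + 6 \left(-1\right) 7\right)^{2} = \left(0 - 42\right)^{2} = \left(-42\right)^{2} = 1764$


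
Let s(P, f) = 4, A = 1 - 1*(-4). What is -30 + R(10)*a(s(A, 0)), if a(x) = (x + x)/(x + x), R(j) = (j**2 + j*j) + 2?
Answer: 172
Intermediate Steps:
A = 5 (A = 1 + 4 = 5)
R(j) = 2 + 2*j**2 (R(j) = (j**2 + j**2) + 2 = 2*j**2 + 2 = 2 + 2*j**2)
a(x) = 1 (a(x) = (2*x)/((2*x)) = (2*x)*(1/(2*x)) = 1)
-30 + R(10)*a(s(A, 0)) = -30 + (2 + 2*10**2)*1 = -30 + (2 + 2*100)*1 = -30 + (2 + 200)*1 = -30 + 202*1 = -30 + 202 = 172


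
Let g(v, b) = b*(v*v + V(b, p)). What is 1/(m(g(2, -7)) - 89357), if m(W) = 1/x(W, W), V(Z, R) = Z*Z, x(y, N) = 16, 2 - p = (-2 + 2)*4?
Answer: -16/1429711 ≈ -1.1191e-5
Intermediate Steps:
p = 2 (p = 2 - (-2 + 2)*4 = 2 - 0*4 = 2 - 1*0 = 2 + 0 = 2)
V(Z, R) = Z**2
g(v, b) = b*(b**2 + v**2) (g(v, b) = b*(v*v + b**2) = b*(v**2 + b**2) = b*(b**2 + v**2))
m(W) = 1/16
1/(m(g(2, -7)) - 89357) = 1/(1/16 - 89357) = 1/(-1429711/16) = -16/1429711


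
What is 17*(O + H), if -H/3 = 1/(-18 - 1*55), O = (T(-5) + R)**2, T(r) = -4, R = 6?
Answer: 5015/73 ≈ 68.699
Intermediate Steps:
O = 4 (O = (-4 + 6)**2 = 2**2 = 4)
H = 3/73 (H = -3/(-18 - 1*55) = -3/(-18 - 55) = -3/(-73) = -3*(-1/73) = 3/73 ≈ 0.041096)
17*(O + H) = 17*(4 + 3/73) = 17*(295/73) = 5015/73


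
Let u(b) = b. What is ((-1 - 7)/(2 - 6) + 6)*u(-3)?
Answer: -24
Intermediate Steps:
((-1 - 7)/(2 - 6) + 6)*u(-3) = ((-1 - 7)/(2 - 6) + 6)*(-3) = (-8/(-4) + 6)*(-3) = (-8*(-¼) + 6)*(-3) = (2 + 6)*(-3) = 8*(-3) = -24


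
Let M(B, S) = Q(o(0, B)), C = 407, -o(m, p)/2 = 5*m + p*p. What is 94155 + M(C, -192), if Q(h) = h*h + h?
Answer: 109758127661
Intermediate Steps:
o(m, p) = -10*m - 2*p² (o(m, p) = -2*(5*m + p*p) = -2*(5*m + p²) = -2*(p² + 5*m) = -10*m - 2*p²)
Q(h) = h + h² (Q(h) = h² + h = h + h²)
M(B, S) = -2*B²*(1 - 2*B²) (M(B, S) = (-10*0 - 2*B²)*(1 + (-10*0 - 2*B²)) = (0 - 2*B²)*(1 + (0 - 2*B²)) = (-2*B²)*(1 - 2*B²) = -2*B²*(1 - 2*B²))
94155 + M(C, -192) = 94155 + 407²*(-2 + 4*407²) = 94155 + 165649*(-2 + 4*165649) = 94155 + 165649*(-2 + 662596) = 94155 + 165649*662594 = 94155 + 109758033506 = 109758127661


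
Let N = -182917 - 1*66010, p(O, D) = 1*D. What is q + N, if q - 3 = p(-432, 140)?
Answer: -248784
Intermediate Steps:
p(O, D) = D
q = 143 (q = 3 + 140 = 143)
N = -248927 (N = -182917 - 66010 = -248927)
q + N = 143 - 248927 = -248784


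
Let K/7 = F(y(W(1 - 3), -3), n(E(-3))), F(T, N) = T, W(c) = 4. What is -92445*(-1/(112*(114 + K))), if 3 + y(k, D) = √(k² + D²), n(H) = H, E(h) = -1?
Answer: 92445/14336 ≈ 6.4484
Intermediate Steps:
y(k, D) = -3 + √(D² + k²) (y(k, D) = -3 + √(k² + D²) = -3 + √(D² + k²))
K = 14 (K = 7*(-3 + √((-3)² + 4²)) = 7*(-3 + √(9 + 16)) = 7*(-3 + √25) = 7*(-3 + 5) = 7*2 = 14)
-92445*(-1/(112*(114 + K))) = -92445*(-1/(112*(114 + 14))) = -92445/((-112*128)) = -92445/(-14336) = -92445*(-1/14336) = 92445/14336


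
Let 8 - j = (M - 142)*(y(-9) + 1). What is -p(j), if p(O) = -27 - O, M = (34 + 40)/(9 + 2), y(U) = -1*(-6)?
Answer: 10801/11 ≈ 981.91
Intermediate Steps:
y(U) = 6
M = 74/11 ≈ 6.7273
j = 10504/11 (j = 8 - (74/11 - 142)*(6 + 1) = 8 - (-1488)*7/11 = 8 - 1*(-10416/11) = 8 + 10416/11 = 10504/11 ≈ 954.91)
-p(j) = -(-27 - 1*10504/11) = -(-27 - 10504/11) = -1*(-10801/11) = 10801/11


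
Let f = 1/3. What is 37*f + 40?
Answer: 157/3 ≈ 52.333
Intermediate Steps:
f = ⅓ ≈ 0.33333
37*f + 40 = 37*(⅓) + 40 = 37/3 + 40 = 157/3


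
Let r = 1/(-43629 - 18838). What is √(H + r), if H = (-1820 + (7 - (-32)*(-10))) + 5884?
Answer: 2*√3659218724343/62467 ≈ 61.245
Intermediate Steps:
r = -1/62467 (r = 1/(-62467) = -1/62467 ≈ -1.6008e-5)
H = 3751 (H = (-1820 + (7 - 16*20)) + 5884 = (-1820 + (7 - 320)) + 5884 = (-1820 - 313) + 5884 = -2133 + 5884 = 3751)
√(H + r) = √(3751 - 1/62467) = √(234313716/62467) = 2*√3659218724343/62467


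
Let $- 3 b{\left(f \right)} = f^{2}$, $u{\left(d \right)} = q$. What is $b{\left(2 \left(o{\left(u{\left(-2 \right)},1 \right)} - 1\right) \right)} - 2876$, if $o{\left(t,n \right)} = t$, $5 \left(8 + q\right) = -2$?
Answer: $- \frac{224536}{75} \approx -2993.8$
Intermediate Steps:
$q = - \frac{42}{5}$ ($q = -8 + \frac{1}{5} \left(-2\right) = -8 - \frac{2}{5} = - \frac{42}{5} \approx -8.4$)
$u{\left(d \right)} = - \frac{42}{5}$
$b{\left(f \right)} = - \frac{f^{2}}{3}$
$b{\left(2 \left(o{\left(u{\left(-2 \right)},1 \right)} - 1\right) \right)} - 2876 = - \frac{\left(2 \left(- \frac{42}{5} - 1\right)\right)^{2}}{3} - 2876 = - \frac{\left(2 \left(- \frac{47}{5}\right)\right)^{2}}{3} - 2876 = - \frac{\left(- \frac{94}{5}\right)^{2}}{3} - 2876 = \left(- \frac{1}{3}\right) \frac{8836}{25} - 2876 = - \frac{8836}{75} - 2876 = - \frac{224536}{75}$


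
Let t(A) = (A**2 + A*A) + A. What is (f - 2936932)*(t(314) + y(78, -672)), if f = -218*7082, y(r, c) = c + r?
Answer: -882324864896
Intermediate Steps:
t(A) = A + 2*A**2 (t(A) = (A**2 + A**2) + A = 2*A**2 + A = A + 2*A**2)
f = -1543876
(f - 2936932)*(t(314) + y(78, -672)) = (-1543876 - 2936932)*(314*(1 + 2*314) + (-672 + 78)) = -4480808*(314*(1 + 628) - 594) = -4480808*(314*629 - 594) = -4480808*(197506 - 594) = -4480808*196912 = -882324864896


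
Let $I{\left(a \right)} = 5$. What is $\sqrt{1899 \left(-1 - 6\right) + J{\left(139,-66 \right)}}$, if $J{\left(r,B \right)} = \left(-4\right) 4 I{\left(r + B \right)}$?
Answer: $i \sqrt{13373} \approx 115.64 i$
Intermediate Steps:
$J{\left(r,B \right)} = -80$ ($J{\left(r,B \right)} = \left(-4\right) 4 \cdot 5 = \left(-16\right) 5 = -80$)
$\sqrt{1899 \left(-1 - 6\right) + J{\left(139,-66 \right)}} = \sqrt{1899 \left(-1 - 6\right) - 80} = \sqrt{1899 \left(-7\right) - 80} = \sqrt{-13293 - 80} = \sqrt{-13373} = i \sqrt{13373}$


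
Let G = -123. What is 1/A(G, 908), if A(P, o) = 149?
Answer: 1/149 ≈ 0.0067114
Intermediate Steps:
1/A(G, 908) = 1/149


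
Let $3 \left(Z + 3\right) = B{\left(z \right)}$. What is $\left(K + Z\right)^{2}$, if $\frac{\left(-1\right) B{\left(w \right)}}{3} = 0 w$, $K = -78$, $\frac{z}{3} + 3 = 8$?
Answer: $6561$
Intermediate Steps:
$z = 15$ ($z = -9 + 3 \cdot 8 = -9 + 24 = 15$)
$B{\left(w \right)} = 0$ ($B{\left(w \right)} = - 3 \cdot 0 w = \left(-3\right) 0 = 0$)
$Z = -3$ ($Z = -3 + \frac{1}{3} \cdot 0 = -3 + 0 = -3$)
$\left(K + Z\right)^{2} = \left(-78 - 3\right)^{2} = \left(-81\right)^{2} = 6561$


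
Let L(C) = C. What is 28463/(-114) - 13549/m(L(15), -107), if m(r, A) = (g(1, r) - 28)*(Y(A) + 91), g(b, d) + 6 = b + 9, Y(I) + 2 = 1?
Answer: -9989249/41040 ≈ -243.40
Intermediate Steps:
Y(I) = -1 (Y(I) = -2 + 1 = -1)
g(b, d) = 3 + b (g(b, d) = -6 + (b + 9) = -6 + (9 + b) = 3 + b)
m(r, A) = -2160 (m(r, A) = ((3 + 1) - 28)*(-1 + 91) = (4 - 28)*90 = -24*90 = -2160)
28463/(-114) - 13549/m(L(15), -107) = 28463/(-114) - 13549/(-2160) = 28463*(-1/114) - 13549*(-1/2160) = -28463/114 + 13549/2160 = -9989249/41040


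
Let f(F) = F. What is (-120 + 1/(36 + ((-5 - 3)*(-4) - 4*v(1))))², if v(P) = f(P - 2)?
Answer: 74632321/5184 ≈ 14397.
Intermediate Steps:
v(P) = -2 + P (v(P) = P - 2 = -2 + P)
(-120 + 1/(36 + ((-5 - 3)*(-4) - 4*v(1))))² = (-120 + 1/(36 + ((-5 - 3)*(-4) - 4*(-2 + 1))))² = (-120 + 1/(36 + (-8*(-4) - 4*(-1))))² = (-120 + 1/(36 + (32 + 4)))² = (-120 + 1/(36 + 36))² = (-120 + 1/72)² = (-8639/72)² = 74632321/5184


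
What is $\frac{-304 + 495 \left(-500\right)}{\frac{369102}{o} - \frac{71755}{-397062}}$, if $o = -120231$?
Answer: $\frac{438146486379144}{5108488997} \approx 85768.0$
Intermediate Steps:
$\frac{-304 + 495 \left(-500\right)}{\frac{369102}{o} - \frac{71755}{-397062}} = \frac{-304 + 495 \left(-500\right)}{\frac{369102}{-120231} - \frac{71755}{-397062}} = \frac{-304 - 247500}{369102 \left(- \frac{1}{120231}\right) - - \frac{71755}{397062}} = - \frac{247804}{- \frac{123034}{40077} + \frac{71755}{397062}} = - \frac{247804}{- \frac{5108488997}{1768117086}} = \left(-247804\right) \left(- \frac{1768117086}{5108488997}\right) = \frac{438146486379144}{5108488997}$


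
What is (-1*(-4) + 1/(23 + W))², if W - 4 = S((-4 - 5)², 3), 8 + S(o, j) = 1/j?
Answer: 55225/3364 ≈ 16.416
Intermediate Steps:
S(o, j) = -8 + 1/j
W = -11/3 (W = 4 + (-8 + 1/3) = 4 + (-8 + ⅓) = 4 - 23/3 = -11/3 ≈ -3.6667)
(-1*(-4) + 1/(23 + W))² = (-1*(-4) + 1/(23 - 11/3))² = (4 + 1/(58/3))² = (4 + 3/58)² = (235/58)² = 55225/3364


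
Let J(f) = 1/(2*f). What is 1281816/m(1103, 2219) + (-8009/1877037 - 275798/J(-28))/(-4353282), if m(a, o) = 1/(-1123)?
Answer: -11762376598651269547159/8171271385434 ≈ -1.4395e+9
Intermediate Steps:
m(a, o) = -1/1123
J(f) = 1/(2*f)
1281816/m(1103, 2219) + (-8009/1877037 - 275798/J(-28))/(-4353282) = 1281816/(-1/1123) + (-8009/1877037 - 275798/((½)/(-28)))/(-4353282) = 1281816*(-1123) + (-8009*1/1877037 - 275798/((½)*(-1/28)))*(-1/4353282) = -1439479368 + (-8009/1877037 - 275798/(-1/56))*(-1/4353282) = -1439479368 + (-8009/1877037 - 275798*(-56))*(-1/4353282) = -1439479368 + (-8009/1877037 + 15444688)*(-1/4353282) = -1439479368 + (28990250821447/1877037)*(-1/4353282) = -1439479368 - 28990250821447/8171271385434 = -11762376598651269547159/8171271385434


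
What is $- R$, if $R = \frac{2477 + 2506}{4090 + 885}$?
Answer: $- \frac{4983}{4975} \approx -1.0016$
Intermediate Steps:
$R = \frac{4983}{4975} \approx 1.0016$
$- R = \left(-1\right) \frac{4983}{4975} = - \frac{4983}{4975}$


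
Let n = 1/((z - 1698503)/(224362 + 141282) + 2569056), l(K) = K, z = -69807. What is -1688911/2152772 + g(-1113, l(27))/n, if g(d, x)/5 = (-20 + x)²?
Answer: 123861214323657104469/196787041292 ≈ 6.2942e+8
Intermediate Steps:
g(d, x) = 5*(-20 + x)²
n = 182822/469679071877 (n = 1/((-69807 - 1698503)/(224362 + 141282) + 2569056) = 1/(-1768310/365644 + 2569056) = 1/(-1768310*1/365644 + 2569056) = 1/(-884155/182822 + 2569056) = 1/(469679071877/182822) = 182822/469679071877 ≈ 3.8925e-7)
-1688911/2152772 + g(-1113, l(27))/n = -1688911/2152772 + (5*(-20 + 27)²)/(182822/469679071877) = -1688911*1/2152772 + (5*7²)*(469679071877/182822) = -1688911/2152772 + (5*49)*(469679071877/182822) = -1688911/2152772 + 245*(469679071877/182822) = -1688911/2152772 + 115071372609865/182822 = 123861214323657104469/196787041292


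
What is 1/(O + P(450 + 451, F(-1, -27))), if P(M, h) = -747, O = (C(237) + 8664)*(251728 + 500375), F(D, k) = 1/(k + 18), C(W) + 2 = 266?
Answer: 1/6714774837 ≈ 1.4893e-10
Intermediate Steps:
C(W) = 264 (C(W) = -2 + 266 = 264)
F(D, k) = 1/(18 + k)
O = 6714775584 (O = (264 + 8664)*(251728 + 500375) = 8928*752103 = 6714775584)
1/(O + P(450 + 451, F(-1, -27))) = 1/(6714775584 - 747) = 1/6714774837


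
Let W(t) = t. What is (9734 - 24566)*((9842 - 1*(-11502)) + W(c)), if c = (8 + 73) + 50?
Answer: -318517200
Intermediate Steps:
c = 131 (c = 81 + 50 = 131)
(9734 - 24566)*((9842 - 1*(-11502)) + W(c)) = (9734 - 24566)*((9842 - 1*(-11502)) + 131) = -14832*((9842 + 11502) + 131) = -14832*(21344 + 131) = -14832*21475 = -318517200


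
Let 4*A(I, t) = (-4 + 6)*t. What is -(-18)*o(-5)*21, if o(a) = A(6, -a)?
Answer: 945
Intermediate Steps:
A(I, t) = t/2 (A(I, t) = ((-4 + 6)*t)/4 = (2*t)/4 = t/2)
o(a) = -a/2 (o(a) = (-a)/2 = -a/2)
-(-18)*o(-5)*21 = -(-18)*(-½*(-5))*21 = -(-18)*5/2*21 = -9*(-5)*21 = 45*21 = 945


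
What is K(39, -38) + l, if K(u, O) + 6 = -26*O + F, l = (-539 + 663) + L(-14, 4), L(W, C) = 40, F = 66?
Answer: 1212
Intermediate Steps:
l = 164 (l = (-539 + 663) + 40 = 124 + 40 = 164)
K(u, O) = 60 - 26*O (K(u, O) = -6 + (-26*O + 66) = -6 + (66 - 26*O) = 60 - 26*O)
K(39, -38) + l = (60 - 26*(-38)) + 164 = (60 + 988) + 164 = 1048 + 164 = 1212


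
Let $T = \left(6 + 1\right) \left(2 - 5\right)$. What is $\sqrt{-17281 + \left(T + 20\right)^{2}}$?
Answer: $24 i \sqrt{30} \approx 131.45 i$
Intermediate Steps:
$T = -21$ ($T = 7 \left(-3\right) = -21$)
$\sqrt{-17281 + \left(T + 20\right)^{2}} = \sqrt{-17281 + \left(-21 + 20\right)^{2}} = \sqrt{-17281 + \left(-1\right)^{2}} = \sqrt{-17281 + 1} = \sqrt{-17280} = 24 i \sqrt{30}$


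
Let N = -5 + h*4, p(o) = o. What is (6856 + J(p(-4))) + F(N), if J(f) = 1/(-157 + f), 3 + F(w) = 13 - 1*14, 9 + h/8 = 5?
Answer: 1103171/161 ≈ 6852.0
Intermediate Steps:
h = -32 (h = -72 + 8*5 = -72 + 40 = -32)
N = -133 (N = -5 - 32*4 = -5 - 128 = -133)
F(w) = -4 (F(w) = -3 + (13 - 1*14) = -3 + (13 - 14) = -3 - 1 = -4)
(6856 + J(p(-4))) + F(N) = (6856 + 1/(-157 - 4)) - 4 = (6856 + 1/(-161)) - 4 = (6856 - 1/161) - 4 = 1103815/161 - 4 = 1103171/161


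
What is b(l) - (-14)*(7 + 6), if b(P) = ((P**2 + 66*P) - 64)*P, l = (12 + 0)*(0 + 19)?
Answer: 15268886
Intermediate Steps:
l = 228 (l = 12*19 = 228)
b(P) = P*(-64 + P**2 + 66*P) (b(P) = (-64 + P**2 + 66*P)*P = P*(-64 + P**2 + 66*P))
b(l) - (-14)*(7 + 6) = 228*(-64 + 228**2 + 66*228) - (-14)*(7 + 6) = 228*(-64 + 51984 + 15048) - (-14)*13 = 228*66968 - 1*(-182) = 15268704 + 182 = 15268886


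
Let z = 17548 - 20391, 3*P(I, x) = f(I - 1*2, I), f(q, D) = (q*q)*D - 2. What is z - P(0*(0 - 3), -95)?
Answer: -8527/3 ≈ -2842.3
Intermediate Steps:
f(q, D) = -2 + D*q² (f(q, D) = q²*D - 2 = D*q² - 2 = -2 + D*q²)
P(I, x) = -⅔ + I*(-2 + I)²/3 (P(I, x) = (-2 + I*(I - 1*2)²)/3 = (-2 + I*(I - 2)²)/3 = (-2 + I*(-2 + I)²)/3 = -⅔ + I*(-2 + I)²/3)
z = -2843
z - P(0*(0 - 3), -95) = -2843 - (-⅔ + (0*(0 - 3))*(-2 + 0*(0 - 3))²/3) = -2843 - (-⅔ + (0*(-3))*(-2 + 0*(-3))²/3) = -2843 - (-⅔ + (⅓)*0*(-2 + 0)²) = -2843 - (-⅔ + (⅓)*0*(-2)²) = -2843 - (-⅔ + (⅓)*0*4) = -2843 - (-⅔ + 0) = -2843 - 1*(-⅔) = -2843 + ⅔ = -8527/3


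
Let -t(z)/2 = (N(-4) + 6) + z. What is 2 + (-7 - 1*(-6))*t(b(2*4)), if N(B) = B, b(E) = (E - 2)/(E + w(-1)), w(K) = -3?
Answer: 42/5 ≈ 8.4000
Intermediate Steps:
b(E) = (-2 + E)/(-3 + E) (b(E) = (E - 2)/(E - 3) = (-2 + E)/(-3 + E))
t(z) = -4 - 2*z (t(z) = -2*((-4 + 6) + z) = -2*(2 + z) = -4 - 2*z)
2 + (-7 - 1*(-6))*t(b(2*4)) = 2 + (-7 - 1*(-6))*(-4 - 2*(-2 + 2*4)/(-3 + 2*4)) = 2 + (-7 + 6)*(-4 - 2*(-2 + 8)/(-3 + 8)) = 2 - (-4 - 2*6/5) = 2 - (-4 - 12/5) = 2 - 1*(-32/5) = 2 + 32/5 = 42/5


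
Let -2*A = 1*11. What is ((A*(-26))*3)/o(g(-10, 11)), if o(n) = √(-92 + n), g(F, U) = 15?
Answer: -39*I*√77/7 ≈ -48.889*I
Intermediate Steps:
A = -11/2 ≈ -5.5000
((A*(-26))*3)/o(g(-10, 11)) = (-11/2*(-26)*3)/(√(-92 + 15)) = (143*3)/(√(-77)) = 429/((I*√77)) = 429*(-I*√77/77) = -39*I*√77/7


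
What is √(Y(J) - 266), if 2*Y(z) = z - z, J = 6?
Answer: I*√266 ≈ 16.31*I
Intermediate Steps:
Y(z) = 0 (Y(z) = (z - z)/2 = (½)*0 = 0)
√(Y(J) - 266) = √(0 - 266) = √(-266) = I*√266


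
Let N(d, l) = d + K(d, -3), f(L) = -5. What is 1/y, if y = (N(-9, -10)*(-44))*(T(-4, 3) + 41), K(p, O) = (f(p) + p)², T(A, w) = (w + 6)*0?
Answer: -1/337348 ≈ -2.9643e-6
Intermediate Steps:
T(A, w) = 0 (T(A, w) = (6 + w)*0 = 0)
K(p, O) = (-5 + p)²
N(d, l) = d + (-5 + d)²
y = -337348 (y = ((-9 + (-5 - 9)²)*(-44))*(0 + 41) = ((-9 + (-14)²)*(-44))*41 = ((-9 + 196)*(-44))*41 = (187*(-44))*41 = -8228*41 = -337348)
1/y = 1/(-337348) = -1/337348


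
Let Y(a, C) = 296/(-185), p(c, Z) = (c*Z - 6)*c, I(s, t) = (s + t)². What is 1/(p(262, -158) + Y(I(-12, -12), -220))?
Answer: -5/54236628 ≈ -9.2189e-8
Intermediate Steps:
p(c, Z) = c*(-6 + Z*c) (p(c, Z) = (Z*c - 6)*c = (-6 + Z*c)*c = c*(-6 + Z*c))
Y(a, C) = -8/5 (Y(a, C) = 296*(-1/185) = -8/5)
1/(p(262, -158) + Y(I(-12, -12), -220)) = 1/(262*(-6 - 158*262) - 8/5) = 1/(262*(-6 - 41396) - 8/5) = 1/(262*(-41402) - 8/5) = 1/(-10847324 - 8/5) = 1/(-54236628/5) = -5/54236628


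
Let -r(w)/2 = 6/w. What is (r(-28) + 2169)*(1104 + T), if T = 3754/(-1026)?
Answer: 2857372450/1197 ≈ 2.3871e+6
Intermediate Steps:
T = -1877/513 (T = 3754*(-1/1026) = -1877/513 ≈ -3.6589)
r(w) = -12/w
(r(-28) + 2169)*(1104 + T) = (-12/(-28) + 2169)*(1104 - 1877/513) = (-12*(-1/28) + 2169)*(564475/513) = (3/7 + 2169)*(564475/513) = (15186/7)*(564475/513) = 2857372450/1197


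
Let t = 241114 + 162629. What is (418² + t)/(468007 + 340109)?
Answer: 578467/808116 ≈ 0.71582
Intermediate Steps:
t = 403743
(418² + t)/(468007 + 340109) = (418² + 403743)/(468007 + 340109) = (174724 + 403743)/808116 = 578467*(1/808116) = 578467/808116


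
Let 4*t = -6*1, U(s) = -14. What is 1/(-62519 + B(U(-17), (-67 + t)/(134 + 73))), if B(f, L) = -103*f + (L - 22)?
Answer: -414/25295123 ≈ -1.6367e-5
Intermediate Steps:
t = -3/2 (t = (-6*1)/4 = (¼)*(-6) = -3/2 ≈ -1.5000)
B(f, L) = -22 + L - 103*f (B(f, L) = -103*f + (-22 + L) = -22 + L - 103*f)
1/(-62519 + B(U(-17), (-67 + t)/(134 + 73))) = 1/(-62519 + (-22 + (-67 - 3/2)/(134 + 73) - 103*(-14))) = 1/(-62519 + (-22 - 137/2/207 + 1442)) = 1/(-62519 + (-22 - 137/2*1/207 + 1442)) = 1/(-62519 + (-22 - 137/414 + 1442)) = 1/(-62519 + 587743/414) = 1/(-25295123/414) = -414/25295123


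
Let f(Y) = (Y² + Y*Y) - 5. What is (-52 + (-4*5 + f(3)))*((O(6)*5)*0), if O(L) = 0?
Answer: 0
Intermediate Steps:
f(Y) = -5 + 2*Y² (f(Y) = (Y² + Y²) - 5 = 2*Y² - 5 = -5 + 2*Y²)
(-52 + (-4*5 + f(3)))*((O(6)*5)*0) = (-52 + (-4*5 + (-5 + 2*3²)))*((0*5)*0) = (-52 + (-20 + (-5 + 2*9)))*(0*0) = (-52 + (-20 + (-5 + 18)))*0 = (-52 + (-20 + 13))*0 = (-52 - 7)*0 = -59*0 = 0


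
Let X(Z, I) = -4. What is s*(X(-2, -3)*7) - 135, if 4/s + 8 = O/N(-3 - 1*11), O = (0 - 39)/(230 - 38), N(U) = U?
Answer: -865573/7155 ≈ -120.97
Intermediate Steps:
O = -13/64 (O = -39/192 = -39*1/192 = -13/64 ≈ -0.20313)
s = -3584/7155 (s = 4/(-8 - 13/(64*(-3 - 1*11))) = 4/(-8 - 13/(64*(-3 - 11))) = 4/(-8 - 13/64/(-14)) = 4/(-8 - 13/64*(-1/14)) = 4/(-8 + 13/896) = 4/(-7155/896) = 4*(-896/7155) = -3584/7155 ≈ -0.50091)
s*(X(-2, -3)*7) - 135 = -(-14336)*7/7155 - 135 = -3584/7155*(-28) - 135 = 100352/7155 - 135 = -865573/7155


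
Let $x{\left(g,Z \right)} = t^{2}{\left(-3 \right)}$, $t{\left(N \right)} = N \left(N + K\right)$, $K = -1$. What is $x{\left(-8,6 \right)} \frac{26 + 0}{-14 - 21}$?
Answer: $- \frac{3744}{35} \approx -106.97$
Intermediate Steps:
$t{\left(N \right)} = N \left(-1 + N\right)$ ($t{\left(N \right)} = N \left(N - 1\right) = N \left(-1 + N\right)$)
$x{\left(g,Z \right)} = 144$ ($x{\left(g,Z \right)} = \left(- 3 \left(-1 - 3\right)\right)^{2} = \left(\left(-3\right) \left(-4\right)\right)^{2} = 12^{2} = 144$)
$x{\left(-8,6 \right)} \frac{26 + 0}{-14 - 21} = 144 \frac{26 + 0}{-14 - 21} = 144 \frac{26}{-35} = 144 \cdot 26 \left(- \frac{1}{35}\right) = 144 \left(- \frac{26}{35}\right) = - \frac{3744}{35}$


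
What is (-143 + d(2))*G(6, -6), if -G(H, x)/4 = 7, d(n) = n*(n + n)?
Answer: 3780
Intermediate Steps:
d(n) = 2*n² (d(n) = n*(2*n) = 2*n²)
G(H, x) = -28 (G(H, x) = -4*7 = -28)
(-143 + d(2))*G(6, -6) = (-143 + 2*2²)*(-28) = (-143 + 2*4)*(-28) = (-143 + 8)*(-28) = -135*(-28) = 3780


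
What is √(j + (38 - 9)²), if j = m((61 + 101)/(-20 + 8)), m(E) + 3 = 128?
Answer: √966 ≈ 31.081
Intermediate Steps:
m(E) = 125 (m(E) = -3 + 128 = 125)
j = 125
√(j + (38 - 9)²) = √(125 + (38 - 9)²) = √(125 + 29²) = √(125 + 841) = √966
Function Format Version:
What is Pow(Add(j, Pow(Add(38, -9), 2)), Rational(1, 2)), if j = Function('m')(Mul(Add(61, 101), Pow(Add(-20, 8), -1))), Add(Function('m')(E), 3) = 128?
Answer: Pow(966, Rational(1, 2)) ≈ 31.081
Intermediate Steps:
Function('m')(E) = 125 (Function('m')(E) = Add(-3, 128) = 125)
j = 125
Pow(Add(j, Pow(Add(38, -9), 2)), Rational(1, 2)) = Pow(Add(125, Pow(Add(38, -9), 2)), Rational(1, 2)) = Pow(Add(125, Pow(29, 2)), Rational(1, 2)) = Pow(Add(125, 841), Rational(1, 2)) = Pow(966, Rational(1, 2))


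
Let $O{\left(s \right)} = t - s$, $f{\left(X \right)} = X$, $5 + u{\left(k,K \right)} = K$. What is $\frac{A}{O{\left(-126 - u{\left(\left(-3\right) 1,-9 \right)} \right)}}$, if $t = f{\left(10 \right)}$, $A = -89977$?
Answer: $- \frac{89977}{122} \approx -737.52$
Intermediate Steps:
$u{\left(k,K \right)} = -5 + K$
$t = 10$
$O{\left(s \right)} = 10 - s$
$\frac{A}{O{\left(-126 - u{\left(\left(-3\right) 1,-9 \right)} \right)}} = - \frac{89977}{10 - \left(-126 - \left(-5 - 9\right)\right)} = - \frac{89977}{10 - \left(-126 - -14\right)} = - \frac{89977}{10 - \left(-126 + 14\right)} = - \frac{89977}{10 - -112} = - \frac{89977}{10 + 112} = - \frac{89977}{122}$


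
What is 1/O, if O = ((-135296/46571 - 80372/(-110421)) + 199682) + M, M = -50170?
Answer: 734630913/109834537562284 ≈ 6.6885e-6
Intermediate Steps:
O = 109834537562284/734630913 (O = ((-135296/46571 - 80372/(-110421)) + 199682) - 50170 = ((-135296*1/46571 - 80372*(-1/110421)) + 199682) - 50170 = ((-19328/6653 + 80372/110421) + 199682) - 50170 = (-1599502172/734630913 + 199682) - 50170 = 146690970467494/734630913 - 50170 = 109834537562284/734630913 ≈ 1.4951e+5)
1/O = 1/(109834537562284/734630913) = 734630913/109834537562284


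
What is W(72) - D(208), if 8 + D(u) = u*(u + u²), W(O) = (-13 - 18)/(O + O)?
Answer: -1302072223/144 ≈ -9.0422e+6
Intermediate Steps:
W(O) = -31/(2*O) (W(O) = -31*1/(2*O) = -31/(2*O))
D(u) = -8 + u*(u + u²)
W(72) - D(208) = -31/2/72 - (-8 + 208² + 208³) = -31/2*1/72 - (-8 + 43264 + 8998912) = -31/144 - 1*9042168 = -31/144 - 9042168 = -1302072223/144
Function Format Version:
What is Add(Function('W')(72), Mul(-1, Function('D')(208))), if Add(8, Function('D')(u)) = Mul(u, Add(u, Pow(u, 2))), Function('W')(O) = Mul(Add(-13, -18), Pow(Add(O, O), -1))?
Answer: Rational(-1302072223, 144) ≈ -9.0422e+6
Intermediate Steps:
Function('W')(O) = Mul(Rational(-31, 2), Pow(O, -1)) (Function('W')(O) = Mul(-31, Pow(Mul(2, O), -1)) = Mul(-31, Mul(Rational(1, 2), Pow(O, -1))) = Mul(Rational(-31, 2), Pow(O, -1)))
Function('D')(u) = Add(-8, Mul(u, Add(u, Pow(u, 2))))
Add(Function('W')(72), Mul(-1, Function('D')(208))) = Add(Mul(Rational(-31, 2), Pow(72, -1)), Mul(-1, Add(-8, Pow(208, 2), Pow(208, 3)))) = Add(Mul(Rational(-31, 2), Rational(1, 72)), Mul(-1, Add(-8, 43264, 8998912))) = Add(Rational(-31, 144), Mul(-1, 9042168)) = Add(Rational(-31, 144), -9042168) = Rational(-1302072223, 144)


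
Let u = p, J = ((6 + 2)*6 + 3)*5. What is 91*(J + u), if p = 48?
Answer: 27573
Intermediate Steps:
J = 255 (J = (8*6 + 3)*5 = (48 + 3)*5 = 51*5 = 255)
u = 48
91*(J + u) = 91*(255 + 48) = 91*303 = 27573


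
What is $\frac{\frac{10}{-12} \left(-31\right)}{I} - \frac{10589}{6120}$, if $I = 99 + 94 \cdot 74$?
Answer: $- \frac{877027}{507960} \approx -1.7266$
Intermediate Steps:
$I = 7055$ ($I = 99 + 6956 = 7055$)
$\frac{\frac{10}{-12} \left(-31\right)}{I} - \frac{10589}{6120} = \frac{\frac{10}{-12} \left(-31\right)}{7055} - \frac{10589}{6120} = 10 \left(- \frac{1}{12}\right) \left(-31\right) \frac{1}{7055} - \frac{10589}{6120} = \left(- \frac{5}{6}\right) \left(-31\right) \frac{1}{7055} - \frac{10589}{6120} = \frac{155}{6} \cdot \frac{1}{7055} - \frac{10589}{6120} = \frac{31}{8466} - \frac{10589}{6120} = - \frac{877027}{507960}$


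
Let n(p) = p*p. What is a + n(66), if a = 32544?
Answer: 36900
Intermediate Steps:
n(p) = p²
a + n(66) = 32544 + 66² = 32544 + 4356 = 36900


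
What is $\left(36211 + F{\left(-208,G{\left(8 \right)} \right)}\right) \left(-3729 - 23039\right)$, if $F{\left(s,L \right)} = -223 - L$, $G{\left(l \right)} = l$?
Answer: $-963112640$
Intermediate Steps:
$\left(36211 + F{\left(-208,G{\left(8 \right)} \right)}\right) \left(-3729 - 23039\right) = \left(36211 - 231\right) \left(-3729 - 23039\right) = \left(36211 - 231\right) \left(-26768\right) = 35980 \left(-26768\right) = -963112640$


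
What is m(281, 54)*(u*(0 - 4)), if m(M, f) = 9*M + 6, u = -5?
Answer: 50700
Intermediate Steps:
m(M, f) = 6 + 9*M
m(281, 54)*(u*(0 - 4)) = (6 + 9*281)*(-5*(0 - 4)) = (6 + 2529)*(-5*(-4)) = 2535*20 = 50700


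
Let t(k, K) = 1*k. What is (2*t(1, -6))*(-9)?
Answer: -18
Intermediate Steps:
t(k, K) = k
(2*t(1, -6))*(-9) = (2*1)*(-9) = 2*(-9) = -18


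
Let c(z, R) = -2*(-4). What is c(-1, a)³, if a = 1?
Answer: 512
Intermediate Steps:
c(z, R) = 8
c(-1, a)³ = 8³ = 512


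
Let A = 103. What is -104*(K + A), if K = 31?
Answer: -13936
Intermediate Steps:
-104*(K + A) = -104*(31 + 103) = -104*134 = -13936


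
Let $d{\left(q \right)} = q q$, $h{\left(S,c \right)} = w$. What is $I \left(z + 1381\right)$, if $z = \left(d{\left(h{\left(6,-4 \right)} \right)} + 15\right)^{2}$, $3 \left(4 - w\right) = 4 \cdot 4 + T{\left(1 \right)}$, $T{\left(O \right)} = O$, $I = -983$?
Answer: $- \frac{135124163}{81} \approx -1.6682 \cdot 10^{6}$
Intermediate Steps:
$w = - \frac{5}{3}$ ($w = 4 - \frac{4 \cdot 4 + 1}{3} = 4 - \frac{16 + 1}{3} = 4 - \frac{17}{3} = - \frac{5}{3} \approx -1.6667$)
$h{\left(S,c \right)} = - \frac{5}{3}$
$d{\left(q \right)} = q^{2}$
$z = \frac{25600}{81}$ ($z = \left(\left(- \frac{5}{3}\right)^{2} + 15\right)^{2} = \left(\frac{25}{9} + 15\right)^{2} = \left(\frac{160}{9}\right)^{2} = \frac{25600}{81} \approx 316.05$)
$I \left(z + 1381\right) = - 983 \left(\frac{25600}{81} + 1381\right) = \left(-983\right) \frac{137461}{81} = - \frac{135124163}{81}$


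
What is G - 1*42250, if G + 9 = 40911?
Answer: -1348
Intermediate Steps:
G = 40902 (G = -9 + 40911 = 40902)
G - 1*42250 = 40902 - 1*42250 = 40902 - 42250 = -1348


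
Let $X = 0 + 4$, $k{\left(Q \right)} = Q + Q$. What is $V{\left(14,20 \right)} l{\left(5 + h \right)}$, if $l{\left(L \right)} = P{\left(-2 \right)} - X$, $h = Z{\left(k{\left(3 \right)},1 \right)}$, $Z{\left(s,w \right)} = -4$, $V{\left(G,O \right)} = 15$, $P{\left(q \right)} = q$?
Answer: $-90$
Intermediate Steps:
$k{\left(Q \right)} = 2 Q$
$X = 4$
$h = -4$
$l{\left(L \right)} = -6$ ($l{\left(L \right)} = -2 - 4 = -6$)
$V{\left(14,20 \right)} l{\left(5 + h \right)} = 15 \left(-6\right) = -90$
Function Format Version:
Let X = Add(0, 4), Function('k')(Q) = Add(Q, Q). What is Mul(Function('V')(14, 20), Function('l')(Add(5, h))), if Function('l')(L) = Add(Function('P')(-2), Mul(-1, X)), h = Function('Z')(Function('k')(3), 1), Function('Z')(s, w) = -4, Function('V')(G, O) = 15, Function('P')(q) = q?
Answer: -90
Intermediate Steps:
Function('k')(Q) = Mul(2, Q)
X = 4
h = -4
Function('l')(L) = -6 (Function('l')(L) = Add(-2, Mul(-1, 4)) = Add(-2, -4) = -6)
Mul(Function('V')(14, 20), Function('l')(Add(5, h))) = Mul(15, -6) = -90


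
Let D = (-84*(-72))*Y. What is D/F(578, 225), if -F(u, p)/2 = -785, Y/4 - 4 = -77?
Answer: -883008/785 ≈ -1124.9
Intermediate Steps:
Y = -292 (Y = 16 + 4*(-77) = 16 - 308 = -292)
F(u, p) = 1570 (F(u, p) = -2*(-785) = 1570)
D = -1766016 (D = -84*(-72)*(-292) = 6048*(-292) = -1766016)
D/F(578, 225) = -1766016/1570 = -1766016*1/1570 = -883008/785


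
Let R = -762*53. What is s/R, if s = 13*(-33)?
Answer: 143/13462 ≈ 0.010622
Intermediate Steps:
s = -429
R = -40386
s/R = -429/(-40386) = -429*(-1/40386) = 143/13462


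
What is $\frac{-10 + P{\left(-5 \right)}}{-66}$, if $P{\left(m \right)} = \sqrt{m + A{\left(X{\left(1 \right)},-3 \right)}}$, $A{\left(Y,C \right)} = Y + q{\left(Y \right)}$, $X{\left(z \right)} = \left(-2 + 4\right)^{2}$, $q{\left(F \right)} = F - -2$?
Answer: $\frac{5}{33} - \frac{\sqrt{5}}{66} \approx 0.11764$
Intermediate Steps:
$q{\left(F \right)} = 2 + F$ ($q{\left(F \right)} = F + 2 = 2 + F$)
$X{\left(z \right)} = 4$ ($X{\left(z \right)} = 2^{2} = 4$)
$A{\left(Y,C \right)} = 2 + 2 Y$ ($A{\left(Y,C \right)} = Y + \left(2 + Y\right) = 2 + 2 Y$)
$P{\left(m \right)} = \sqrt{10 + m}$ ($P{\left(m \right)} = \sqrt{m + \left(2 + 2 \cdot 4\right)} = \sqrt{m + \left(2 + 8\right)} = \sqrt{m + 10} = \sqrt{10 + m}$)
$\frac{-10 + P{\left(-5 \right)}}{-66} = \frac{-10 + \sqrt{10 - 5}}{-66} = - \frac{-10 + \sqrt{5}}{66} = \frac{5}{33} - \frac{\sqrt{5}}{66}$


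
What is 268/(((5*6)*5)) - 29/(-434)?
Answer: 60331/32550 ≈ 1.8535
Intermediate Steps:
268/(((5*6)*5)) - 29/(-434) = 268/((30*5)) - 29*(-1/434) = 268/150 + 29/434 = 268*(1/150) + 29/434 = 134/75 + 29/434 = 60331/32550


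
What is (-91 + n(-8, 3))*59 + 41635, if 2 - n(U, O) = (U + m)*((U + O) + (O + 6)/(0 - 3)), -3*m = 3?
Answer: 32136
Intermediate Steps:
m = -1 (m = -1/3*3 = -1)
n(U, O) = 2 - (-1 + U)*(-2 + U + 2*O/3) (n(U, O) = 2 - (U - 1)*((U + O) + (O + 6)/(0 - 3)) = 2 - (-1 + U)*((O + U) + (6 + O)/(-3)) = 2 - (-1 + U)*((O + U) + (6 + O)*(-1/3)) = 2 - (-1 + U)*((O + U) + (-2 - O/3)) = 2 - (-1 + U)*(-2 + U + 2*O/3))
(-91 + n(-8, 3))*59 + 41635 = (-91 + (-1*(-8)**2 + 3*(-8) + (2/3)*3 - 2/3*3*(-8)))*59 + 41635 = (-91 + (-1*64 - 24 + 2 + 16))*59 + 41635 = (-91 + (-64 - 24 + 2 + 16))*59 + 41635 = (-91 - 70)*59 + 41635 = -161*59 + 41635 = -9499 + 41635 = 32136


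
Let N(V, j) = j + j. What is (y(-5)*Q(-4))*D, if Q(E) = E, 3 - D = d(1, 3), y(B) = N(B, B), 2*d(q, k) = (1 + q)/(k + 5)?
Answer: 115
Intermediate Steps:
N(V, j) = 2*j
d(q, k) = (1 + q)/(2*(5 + k)) (d(q, k) = ((1 + q)/(k + 5))/2 = ((1 + q)/(5 + k))/2 = (1 + q)/(2*(5 + k)))
y(B) = 2*B
D = 23/8 (D = 3 - (1 + 1)/(2*(5 + 3)) = 3 - 2/(2*8) = 3 - 1*1/8 = 3 - 1/8 = 23/8 ≈ 2.8750)
(y(-5)*Q(-4))*D = ((2*(-5))*(-4))*(23/8) = -10*(-4)*(23/8) = 40*(23/8) = 115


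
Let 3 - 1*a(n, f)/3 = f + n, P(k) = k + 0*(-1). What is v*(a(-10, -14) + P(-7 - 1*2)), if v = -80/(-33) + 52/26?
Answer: 3504/11 ≈ 318.55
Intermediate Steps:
P(k) = k (P(k) = k + 0 = k)
a(n, f) = 9 - 3*f - 3*n (a(n, f) = 9 - 3*(f + n) = 9 + (-3*f - 3*n) = 9 - 3*f - 3*n)
v = 146/33 (v = -80*(-1/33) + 52*(1/26) = 80/33 + 2 = 146/33 ≈ 4.4242)
v*(a(-10, -14) + P(-7 - 1*2)) = 146*((9 - 3*(-14) - 3*(-10)) + (-7 - 1*2))/33 = 146*((9 + 42 + 30) + (-7 - 2))/33 = 146*(81 - 9)/33 = (146/33)*72 = 3504/11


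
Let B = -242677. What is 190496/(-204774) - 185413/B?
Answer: -4130618065/24846969999 ≈ -0.16624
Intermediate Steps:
190496/(-204774) - 185413/B = 190496/(-204774) - 185413/(-242677) = 190496*(-1/204774) - 185413*(-1/242677) = -95248/102387 + 185413/242677 = -4130618065/24846969999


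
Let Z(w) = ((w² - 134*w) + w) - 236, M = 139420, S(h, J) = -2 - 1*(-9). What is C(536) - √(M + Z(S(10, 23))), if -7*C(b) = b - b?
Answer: -√138302 ≈ -371.89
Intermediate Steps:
S(h, J) = 7 (S(h, J) = -2 + 9 = 7)
C(b) = 0 (C(b) = -(b - b)/7 = -⅐*0 = 0)
Z(w) = -236 + w² - 133*w (Z(w) = (w² - 133*w) - 236 = -236 + w² - 133*w)
C(536) - √(M + Z(S(10, 23))) = 0 - √(139420 + (-236 + 7² - 133*7)) = 0 - √(139420 + (-236 + 49 - 931)) = 0 - √(139420 - 1118) = 0 - √138302 = -√138302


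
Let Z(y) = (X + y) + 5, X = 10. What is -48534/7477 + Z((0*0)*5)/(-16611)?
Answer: -268770143/41400149 ≈ -6.4920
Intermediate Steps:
Z(y) = 15 + y (Z(y) = (10 + y) + 5 = 15 + y)
-48534/7477 + Z((0*0)*5)/(-16611) = -48534/7477 + (15 + (0*0)*5)/(-16611) = -48534*1/7477 + (15 + 0*5)*(-1/16611) = -48534/7477 + (15 + 0)*(-1/16611) = -48534/7477 + 15*(-1/16611) = -48534/7477 - 5/5537 = -268770143/41400149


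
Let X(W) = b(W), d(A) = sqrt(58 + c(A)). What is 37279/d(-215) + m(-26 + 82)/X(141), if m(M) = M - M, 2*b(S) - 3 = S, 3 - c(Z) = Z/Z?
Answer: 37279*sqrt(15)/30 ≈ 4812.7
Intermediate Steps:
c(Z) = 2 (c(Z) = 3 - Z/Z = 3 - 1*1 = 3 - 1 = 2)
b(S) = 3/2 + S/2
d(A) = 2*sqrt(15) (d(A) = sqrt(58 + 2) = sqrt(60) = 2*sqrt(15))
m(M) = 0
X(W) = 3/2 + W/2
37279/d(-215) + m(-26 + 82)/X(141) = 37279/((2*sqrt(15))) + 0/(3/2 + (1/2)*141) = 37279*(sqrt(15)/30) + 0/(3/2 + 141/2) = 37279*sqrt(15)/30 + 0/72 = 37279*sqrt(15)/30 + 0*(1/72) = 37279*sqrt(15)/30 + 0 = 37279*sqrt(15)/30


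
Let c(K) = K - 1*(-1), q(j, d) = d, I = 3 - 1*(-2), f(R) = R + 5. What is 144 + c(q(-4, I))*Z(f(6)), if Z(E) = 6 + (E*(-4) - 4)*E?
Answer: -2988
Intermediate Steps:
f(R) = 5 + R
I = 5 (I = 3 + 2 = 5)
c(K) = 1 + K (c(K) = K + 1 = 1 + K)
Z(E) = 6 + E*(-4 - 4*E) (Z(E) = 6 + (-4*E - 4)*E = 6 + (-4 - 4*E)*E = 6 + E*(-4 - 4*E))
144 + c(q(-4, I))*Z(f(6)) = 144 + (1 + 5)*(6 - 4*(5 + 6) - 4*(5 + 6)²) = 144 + 6*(6 - 4*11 - 4*11²) = 144 + 6*(6 - 44 - 4*121) = 144 + 6*(6 - 44 - 484) = 144 + 6*(-522) = 144 - 3132 = -2988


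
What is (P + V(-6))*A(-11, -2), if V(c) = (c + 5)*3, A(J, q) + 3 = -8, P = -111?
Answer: 1254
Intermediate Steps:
A(J, q) = -11 (A(J, q) = -3 - 8 = -11)
V(c) = 15 + 3*c (V(c) = (5 + c)*3 = 15 + 3*c)
(P + V(-6))*A(-11, -2) = (-111 + (15 + 3*(-6)))*(-11) = (-111 + (15 - 18))*(-11) = (-111 - 3)*(-11) = -114*(-11) = 1254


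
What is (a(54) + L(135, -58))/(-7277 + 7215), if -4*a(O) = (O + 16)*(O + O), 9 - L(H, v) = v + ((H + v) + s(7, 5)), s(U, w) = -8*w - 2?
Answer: 929/31 ≈ 29.968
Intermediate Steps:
s(U, w) = -2 - 8*w
L(H, v) = 51 - H - 2*v (L(H, v) = 9 - (v + ((H + v) + (-2 - 8*5))) = 9 - (v + ((H + v) + (-2 - 40))) = 9 - (v + ((H + v) - 42)) = 9 - (v + (-42 + H + v)) = 9 - (-42 + H + 2*v) = 9 + (42 - H - 2*v) = 51 - H - 2*v)
a(O) = -O*(16 + O)/2 (a(O) = -(O + 16)*(O + O)/4 = -(16 + O)*2*O/4 = -O*(16 + O)/2)
(a(54) + L(135, -58))/(-7277 + 7215) = (-½*54*(16 + 54) + (51 - 1*135 - 2*(-58)))/(-7277 + 7215) = (-½*54*70 + (51 - 135 + 116))/(-62) = (-1890 + 32)*(-1/62) = -1858*(-1/62) = 929/31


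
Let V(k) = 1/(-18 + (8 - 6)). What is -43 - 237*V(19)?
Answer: -451/16 ≈ -28.188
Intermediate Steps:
V(k) = -1/16 (V(k) = 1/(-18 + 2) = 1/(-16) = -1/16)
-43 - 237*V(19) = -43 - 237*(-1/16) = -43 + 237/16 = -451/16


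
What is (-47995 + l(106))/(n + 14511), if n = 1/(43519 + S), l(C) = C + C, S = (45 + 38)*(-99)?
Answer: -1686835466/512267323 ≈ -3.2929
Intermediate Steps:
S = -8217 (S = 83*(-99) = -8217)
l(C) = 2*C
n = 1/35302 (n = 1/(43519 - 8217) = 1/35302 ≈ 2.8327e-5)
(-47995 + l(106))/(n + 14511) = (-47995 + 2*106)/(1/35302 + 14511) = (-47995 + 212)/(512267323/35302) = -47783*35302/512267323 = -1686835466/512267323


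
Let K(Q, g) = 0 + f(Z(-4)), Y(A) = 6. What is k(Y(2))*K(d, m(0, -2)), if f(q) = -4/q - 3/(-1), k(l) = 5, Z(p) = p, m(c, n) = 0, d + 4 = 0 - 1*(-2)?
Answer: 20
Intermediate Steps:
d = -2 (d = -4 + (0 - 1*(-2)) = -4 + (0 + 2) = -4 + 2 = -2)
f(q) = 3 - 4/q (f(q) = -4/q - 3*(-1) = -4/q + 3 = 3 - 4/q)
K(Q, g) = 4 (K(Q, g) = 0 + (3 - 4/(-4)) = 0 + (3 - 4*(-¼)) = 0 + (3 + 1) = 0 + 4 = 4)
k(Y(2))*K(d, m(0, -2)) = 5*4 = 20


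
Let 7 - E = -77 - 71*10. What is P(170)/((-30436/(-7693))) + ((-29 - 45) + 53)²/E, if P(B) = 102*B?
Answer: 3783226377/863078 ≈ 4383.4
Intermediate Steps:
E = 794 (E = 7 - (-77 - 71*10) = 7 - (-77 - 710) = 7 - 1*(-787) = 7 + 787 = 794)
P(170)/((-30436/(-7693))) + ((-29 - 45) + 53)²/E = (102*170)/((-30436/(-7693))) + ((-29 - 45) + 53)²/794 = 17340/((-30436*(-1/7693))) + (-74 + 53)²*(1/794) = 17340/(4348/1099) + (-21)²*(1/794) = 17340*(1099/4348) + 441*(1/794) = 4764165/1087 + 441/794 = 3783226377/863078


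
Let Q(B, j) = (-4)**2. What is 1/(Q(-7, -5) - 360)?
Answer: -1/344 ≈ -0.0029070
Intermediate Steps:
Q(B, j) = 16
1/(Q(-7, -5) - 360) = 1/(16 - 360) = 1/(-344) = -1/344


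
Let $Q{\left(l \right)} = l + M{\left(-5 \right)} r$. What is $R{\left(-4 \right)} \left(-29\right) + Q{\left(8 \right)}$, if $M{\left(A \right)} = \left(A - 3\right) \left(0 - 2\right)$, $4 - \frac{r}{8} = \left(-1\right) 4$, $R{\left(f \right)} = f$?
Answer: $1148$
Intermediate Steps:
$r = 64$ ($r = 32 - 8 \left(\left(-1\right) 4\right) = 32 - -32 = 32 + 32 = 64$)
$M{\left(A \right)} = 6 - 2 A$ ($M{\left(A \right)} = \left(-3 + A\right) \left(-2\right) = 6 - 2 A$)
$Q{\left(l \right)} = 1024 + l$ ($Q{\left(l \right)} = l + \left(6 - -10\right) 64 = l + \left(6 + 10\right) 64 = l + 16 \cdot 64 = l + 1024 = 1024 + l$)
$R{\left(-4 \right)} \left(-29\right) + Q{\left(8 \right)} = \left(-4\right) \left(-29\right) + \left(1024 + 8\right) = 116 + 1032 = 1148$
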